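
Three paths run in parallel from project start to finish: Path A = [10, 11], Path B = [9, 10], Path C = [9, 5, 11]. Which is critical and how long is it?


Path A: 10 + 11 = 21
Path B: 9 + 10 = 19
Path C: 9 + 5 + 11 = 25
Critical path = longest = max(21, 19, 25)
= 25 (Path C)


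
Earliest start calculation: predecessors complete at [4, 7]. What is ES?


ES = max of all predecessor completion times
Predecessors: [4, 7]
ES = max(4, 7)
= 7


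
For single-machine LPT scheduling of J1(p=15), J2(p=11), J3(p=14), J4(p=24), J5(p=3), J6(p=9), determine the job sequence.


LPT: sort by longest processing time first
  J4: p=24
  J1: p=15
  J3: p=14
  J2: p=11
  J6: p=9
  J5: p=3
Order: J4 → J1 → J3 → J2 → J6 → J5


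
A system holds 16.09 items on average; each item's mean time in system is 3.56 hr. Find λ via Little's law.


Little's law: L = λW → λ = L / W
= 16.09 / 3.56
= 4.52 per hour


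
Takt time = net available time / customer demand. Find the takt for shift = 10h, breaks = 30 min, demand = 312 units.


Available = 10×60 - 30 = 570 min
Takt time = 570 / 312
= 1.83 min/unit


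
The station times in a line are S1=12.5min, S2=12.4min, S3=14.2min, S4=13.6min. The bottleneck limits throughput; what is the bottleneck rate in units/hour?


Bottleneck = longest station time
Station times: [12.5, 12.4, 14.2, 13.6]
Max = 14.2 min
Rate = 60 / 14.2
= 4.23 units/hour (bottleneck: 14.2min)


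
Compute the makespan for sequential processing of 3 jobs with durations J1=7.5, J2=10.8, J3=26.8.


Sequential makespan: sum all processing times
= 7.5 + 10.8 + 26.8
= 45.1 time units


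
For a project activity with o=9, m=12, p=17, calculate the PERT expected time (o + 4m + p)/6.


te = (o + 4m + p) / 6
= (9 + 4×12 + 17) / 6
= (9 + 48 + 17) / 6
= 74 / 6
= 12.33


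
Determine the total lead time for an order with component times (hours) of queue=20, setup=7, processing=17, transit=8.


Lead time = queue + setup + processing + transit
= 20 + 7 + 17 + 8
= 52 hours


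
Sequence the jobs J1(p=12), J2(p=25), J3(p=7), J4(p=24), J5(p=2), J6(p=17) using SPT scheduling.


SPT: sort by shortest processing time
  J5: p=2
  J3: p=7
  J1: p=12
  J6: p=17
  J4: p=24
  J2: p=25
Order: J5 → J3 → J1 → J6 → J4 → J2


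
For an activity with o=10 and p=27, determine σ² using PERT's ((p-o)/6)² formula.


σ² = ((p - o) / 6)² = (p - o)² / 36
= (27 - 10)² / 36
= 17² / 36
= 289 / 36
= 8.0278


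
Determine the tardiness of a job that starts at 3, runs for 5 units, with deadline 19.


Completion = start + processing = 3 + 5 = 8
Tardiness = max(0, C - d) = max(0, 8 - 19)
= max(0, -11)
= 0


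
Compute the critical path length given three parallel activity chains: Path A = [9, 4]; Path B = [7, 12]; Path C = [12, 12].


Path A: 9 + 4 = 13
Path B: 7 + 12 = 19
Path C: 12 + 12 = 24
Critical path = longest = max(13, 19, 24)
= 24 (Path C)


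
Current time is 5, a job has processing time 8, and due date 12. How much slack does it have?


Slack = due - current_time - processing
= 12 - 5 - 8
= -1


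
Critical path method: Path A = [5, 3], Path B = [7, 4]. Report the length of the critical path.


Path A: 5 + 3 = 8
Path B: 7 + 4 = 11
Critical path = longest = max(8, 11)
= 11 (Path B)


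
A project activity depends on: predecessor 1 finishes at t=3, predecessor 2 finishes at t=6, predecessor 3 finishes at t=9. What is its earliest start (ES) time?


ES = max of all predecessor completion times
Predecessors: [3, 6, 9]
ES = max(3, 6, 9)
= 9


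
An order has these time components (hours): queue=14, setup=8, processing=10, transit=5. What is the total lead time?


Lead time = queue + setup + processing + transit
= 14 + 8 + 10 + 5
= 37 hours


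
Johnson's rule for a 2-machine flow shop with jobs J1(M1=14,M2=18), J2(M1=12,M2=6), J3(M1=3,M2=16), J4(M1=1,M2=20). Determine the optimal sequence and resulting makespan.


Johnson's rule:
Group 1 (M1≤M2, sort by M1): ['J4', 'J3', 'J1']
Group 2 (M1>M2, sort desc M2): ['J2']
Sequence: J4 → J3 → J1 → J2
Makespan calculation:
  J4: M1 done=1, M2 done=21
  J3: M1 done=4, M2 done=37
  J1: M1 done=18, M2 done=55
  J2: M1 done=30, M2 done=61
= Sequence: J4 → J3 → J1 → J2, Makespan: 61


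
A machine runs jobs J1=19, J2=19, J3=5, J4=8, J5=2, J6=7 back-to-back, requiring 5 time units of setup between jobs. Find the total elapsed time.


Makespan = Σ processing + (n-1) × setup
= (19 + 19 + 5 + 8 + 2 + 7) + (6-1)×5
= 60 + 25
= 85 time units


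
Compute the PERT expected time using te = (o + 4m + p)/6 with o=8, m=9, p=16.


te = (o + 4m + p) / 6
= (8 + 4×9 + 16) / 6
= (8 + 36 + 16) / 6
= 60 / 6
= 10.00


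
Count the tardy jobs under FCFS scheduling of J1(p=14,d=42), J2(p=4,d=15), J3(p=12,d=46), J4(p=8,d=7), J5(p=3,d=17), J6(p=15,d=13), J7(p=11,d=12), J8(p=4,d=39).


Completion vs due date:
  J1: C=14, d=42 → on time
  J2: C=18, d=15 → TARDY
  J3: C=30, d=46 → on time
  J4: C=38, d=7 → TARDY
  J5: C=41, d=17 → TARDY
  J6: C=56, d=13 → TARDY
  J7: C=67, d=12 → TARDY
  J8: C=71, d=39 → TARDY
Tardy jobs: J2, J4, J5, J6, J7, J8
Count = 6


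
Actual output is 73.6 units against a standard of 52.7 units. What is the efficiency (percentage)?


Efficiency = (actual / standard) × 100
= (73.6 / 52.7) × 100
= 139.7%


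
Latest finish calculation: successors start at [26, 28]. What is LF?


LF = min of all successor start times
Successors start at: [26, 28]
LF = min(26, 28)
= 26


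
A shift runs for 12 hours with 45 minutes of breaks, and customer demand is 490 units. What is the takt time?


Available = 12×60 - 45 = 675 min
Takt time = 675 / 490
= 1.38 min/unit


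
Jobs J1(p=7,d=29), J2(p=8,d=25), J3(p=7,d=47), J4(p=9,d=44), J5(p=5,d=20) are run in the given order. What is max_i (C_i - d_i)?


Lateness per job (L = C - d):
  J1: C=7, d=29, L=-22
  J2: C=15, d=25, L=-10
  J3: C=22, d=47, L=-25
  J4: C=31, d=44, L=-13
  J5: C=36, d=20, L=16
Lmax = max(-22, -10, -25, -13, 16)
= 16


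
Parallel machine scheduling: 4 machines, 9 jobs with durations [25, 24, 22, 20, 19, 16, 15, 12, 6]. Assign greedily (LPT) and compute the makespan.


Jobs (LPT sorted): [25, 24, 22, 20, 19, 16, 15, 12, 6]
Machines: 4
  J=25 → Machine 1 (load: 0+25=25)
  J=24 → Machine 2 (load: 0+24=24)
  J=22 → Machine 3 (load: 0+22=22)
  J=20 → Machine 4 (load: 0+20=20)
  J=19 → Machine 4 (load: 20+19=39)
  J=16 → Machine 3 (load: 22+16=38)
  J=15 → Machine 2 (load: 24+15=39)
  J=12 → Machine 1 (load: 25+12=37)
  J=6 → Machine 1 (load: 37+6=43)
Machine loads: [43, 39, 38, 39]
Makespan = max = 43 time units


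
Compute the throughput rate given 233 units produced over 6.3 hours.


Throughput = units / time
= 233 / 6.3
= 37.0 units/hour


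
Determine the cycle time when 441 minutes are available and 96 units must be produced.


Cycle time = available time / demand
= 441 / 96
= 4.59 min/unit


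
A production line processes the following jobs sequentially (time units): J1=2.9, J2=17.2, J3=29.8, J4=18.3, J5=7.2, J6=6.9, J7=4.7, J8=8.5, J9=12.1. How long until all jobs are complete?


Sequential makespan: sum all processing times
= 2.9 + 17.2 + 29.8 + 18.3 + 7.2 + 6.9 + 4.7 + 8.5 + 12.1
= 107.6 time units


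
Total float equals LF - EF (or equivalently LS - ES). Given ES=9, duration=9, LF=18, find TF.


EF = ES + duration = 9 + 9 = 18
LS = LF - duration = 18 - 9 = 9
Total Float = LF - EF = 18 - 18
(or LS - ES = 9 - 9)
= 0


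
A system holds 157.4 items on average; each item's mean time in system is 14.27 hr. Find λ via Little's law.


Little's law: L = λW → λ = L / W
= 157.4 / 14.27
= 11.03 per hour


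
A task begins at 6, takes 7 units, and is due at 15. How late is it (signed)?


Completion = 6 + 7 = 13
Lateness = C - d = 13 - 15
= -2


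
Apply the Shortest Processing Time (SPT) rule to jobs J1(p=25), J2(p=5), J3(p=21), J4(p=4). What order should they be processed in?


SPT: sort by shortest processing time
  J4: p=4
  J2: p=5
  J3: p=21
  J1: p=25
Order: J4 → J2 → J3 → J1


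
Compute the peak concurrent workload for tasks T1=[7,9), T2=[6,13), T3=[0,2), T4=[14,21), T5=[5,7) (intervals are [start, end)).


Check each time point for overlaps:
  t=6: 2 tasks active (T2, T5)
Max concurrent = 2


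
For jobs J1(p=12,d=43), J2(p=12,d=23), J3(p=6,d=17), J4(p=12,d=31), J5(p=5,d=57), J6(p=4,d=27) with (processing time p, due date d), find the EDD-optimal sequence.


EDD: sort by earliest due date
  J3: d=17, p=6
  J2: d=23, p=12
  J6: d=27, p=4
  J4: d=31, p=12
  J1: d=43, p=12
  J5: d=57, p=5
Order: J3 → J2 → J6 → J4 → J1 → J5


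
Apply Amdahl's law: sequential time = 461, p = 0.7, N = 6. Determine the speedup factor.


Amdahl's law: T_p = T × ((1-p) + p/N)
= 461 × ((1-0.7) + 0.7/6)
= 461 × (0.30 + 0.1167)
= 461 × 0.4167
= 192.08
Speedup = 461/192.08
= 2.40×


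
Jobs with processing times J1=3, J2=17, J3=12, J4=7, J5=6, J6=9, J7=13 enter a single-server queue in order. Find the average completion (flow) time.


Completion times:
  J1: completes at 3
  J2: completes at 20
  J3: completes at 32
  J4: completes at 39
  J5: completes at 45
  J6: completes at 54
  J7: completes at 67
Sum = 260
Average = 260/7
= 37.14


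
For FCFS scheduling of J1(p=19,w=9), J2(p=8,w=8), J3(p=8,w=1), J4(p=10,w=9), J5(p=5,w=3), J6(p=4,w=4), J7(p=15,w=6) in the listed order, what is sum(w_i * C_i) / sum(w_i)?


Completion times:
  J1: C=19, w×C=9×19=171
  J2: C=27, w×C=8×27=216
  J3: C=35, w×C=1×35=35
  J4: C=45, w×C=9×45=405
  J5: C=50, w×C=3×50=150
  J6: C=54, w×C=4×54=216
  J7: C=69, w×C=6×69=414
Sum w×C = 1607
Sum w = 40
Weighted avg = 1607/40
= 40.17


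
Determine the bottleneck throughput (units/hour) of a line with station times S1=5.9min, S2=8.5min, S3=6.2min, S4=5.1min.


Bottleneck = longest station time
Station times: [5.9, 8.5, 6.2, 5.1]
Max = 8.5 min
Rate = 60 / 8.5
= 7.06 units/hour (bottleneck: 8.5min)


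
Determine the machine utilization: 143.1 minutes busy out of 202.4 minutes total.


Utilization = busy / total × 100
= 143.1 / 202.4 × 100
= 70.7%


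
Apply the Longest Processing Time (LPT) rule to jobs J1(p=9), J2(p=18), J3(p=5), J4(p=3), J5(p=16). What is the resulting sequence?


LPT: sort by longest processing time first
  J2: p=18
  J5: p=16
  J1: p=9
  J3: p=5
  J4: p=3
Order: J2 → J5 → J1 → J3 → J4


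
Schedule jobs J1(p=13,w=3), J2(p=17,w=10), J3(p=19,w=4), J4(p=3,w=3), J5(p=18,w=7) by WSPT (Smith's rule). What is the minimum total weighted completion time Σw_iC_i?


WSPT order (by p/w): J4 → J2 → J5 → J1 → J3
  J4: C=3, w·C=3×3=9
  J2: C=20, w·C=10×20=200
  J5: C=38, w·C=7×38=266
  J1: C=51, w·C=3×51=153
  J3: C=70, w·C=4×70=280
Σ w·C = 908
= 908


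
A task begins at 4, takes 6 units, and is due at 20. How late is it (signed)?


Completion = 4 + 6 = 10
Lateness = C - d = 10 - 20
= -10


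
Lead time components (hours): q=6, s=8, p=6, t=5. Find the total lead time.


Lead time = queue + setup + processing + transit
= 6 + 8 + 6 + 5
= 25 hours


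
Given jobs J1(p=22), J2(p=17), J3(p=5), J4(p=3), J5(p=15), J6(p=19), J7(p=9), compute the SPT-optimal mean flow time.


SPT order: J4 → J3 → J7 → J5 → J2 → J6 → J1
Completion times:
  J4: C=3
  J3: C=8
  J7: C=17
  J5: C=32
  J2: C=49
  J6: C=68
  J1: C=90
Sum = 267, n = 7
Mean flow = 267/7
= 38.14


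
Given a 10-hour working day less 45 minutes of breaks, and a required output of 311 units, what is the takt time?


Available = 10×60 - 45 = 555 min
Takt time = 555 / 311
= 1.78 min/unit


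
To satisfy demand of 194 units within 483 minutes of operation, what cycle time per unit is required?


Cycle time = available time / demand
= 483 / 194
= 2.49 min/unit


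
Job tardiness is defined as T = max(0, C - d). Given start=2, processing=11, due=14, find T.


Completion = start + processing = 2 + 11 = 13
Tardiness = max(0, C - d) = max(0, 13 - 14)
= max(0, -1)
= 0


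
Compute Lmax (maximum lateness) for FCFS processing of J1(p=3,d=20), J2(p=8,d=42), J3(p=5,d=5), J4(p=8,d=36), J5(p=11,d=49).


Lateness per job (L = C - d):
  J1: C=3, d=20, L=-17
  J2: C=11, d=42, L=-31
  J3: C=16, d=5, L=11
  J4: C=24, d=36, L=-12
  J5: C=35, d=49, L=-14
Lmax = max(-17, -31, 11, -12, -14)
= 11


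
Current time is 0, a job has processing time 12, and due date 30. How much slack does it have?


Slack = due - current_time - processing
= 30 - 0 - 12
= 18


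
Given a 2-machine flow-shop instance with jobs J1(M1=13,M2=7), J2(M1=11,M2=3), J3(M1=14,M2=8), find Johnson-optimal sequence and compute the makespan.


Johnson's rule:
Group 1 (M1≤M2, sort by M1): []
Group 2 (M1>M2, sort desc M2): ['J3', 'J1', 'J2']
Sequence: J3 → J1 → J2
Makespan calculation:
  J3: M1 done=14, M2 done=22
  J1: M1 done=27, M2 done=34
  J2: M1 done=38, M2 done=41
= Sequence: J3 → J1 → J2, Makespan: 41


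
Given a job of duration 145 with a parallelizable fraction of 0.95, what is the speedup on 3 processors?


Amdahl's law: T_p = T × ((1-p) + p/N)
= 145 × ((1-0.95) + 0.95/3)
= 145 × (0.05 + 0.3167)
= 145 × 0.3667
= 53.17
Speedup = 145/53.17
= 2.73×


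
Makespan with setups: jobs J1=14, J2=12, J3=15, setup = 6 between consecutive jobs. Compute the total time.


Makespan = Σ processing + (n-1) × setup
= (14 + 12 + 15) + (3-1)×6
= 41 + 12
= 53 time units


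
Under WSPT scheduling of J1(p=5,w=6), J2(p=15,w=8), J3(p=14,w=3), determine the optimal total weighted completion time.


WSPT order (by p/w): J1 → J2 → J3
  J1: C=5, w·C=6×5=30
  J2: C=20, w·C=8×20=160
  J3: C=34, w·C=3×34=102
Σ w·C = 292
= 292


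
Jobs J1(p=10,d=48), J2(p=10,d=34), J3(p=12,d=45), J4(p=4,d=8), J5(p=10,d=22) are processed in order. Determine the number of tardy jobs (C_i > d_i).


Completion vs due date:
  J1: C=10, d=48 → on time
  J2: C=20, d=34 → on time
  J3: C=32, d=45 → on time
  J4: C=36, d=8 → TARDY
  J5: C=46, d=22 → TARDY
Tardy jobs: J4, J5
Count = 2


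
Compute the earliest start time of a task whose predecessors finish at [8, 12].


ES = max of all predecessor completion times
Predecessors: [8, 12]
ES = max(8, 12)
= 12


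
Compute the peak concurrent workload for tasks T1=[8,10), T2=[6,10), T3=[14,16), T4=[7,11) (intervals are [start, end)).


Check each time point for overlaps:
  t=8: 3 tasks active (T1, T2, T4)
Max concurrent = 3


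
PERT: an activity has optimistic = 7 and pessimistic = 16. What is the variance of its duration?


σ² = ((p - o) / 6)² = (p - o)² / 36
= (16 - 7)² / 36
= 9² / 36
= 81 / 36
= 2.2500


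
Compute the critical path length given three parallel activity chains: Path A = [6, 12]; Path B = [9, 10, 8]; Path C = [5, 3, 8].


Path A: 6 + 12 = 18
Path B: 9 + 10 + 8 = 27
Path C: 5 + 3 + 8 = 16
Critical path = longest = max(18, 27, 16)
= 27 (Path B)


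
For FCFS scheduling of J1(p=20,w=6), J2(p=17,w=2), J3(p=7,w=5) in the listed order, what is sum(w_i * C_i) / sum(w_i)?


Completion times:
  J1: C=20, w×C=6×20=120
  J2: C=37, w×C=2×37=74
  J3: C=44, w×C=5×44=220
Sum w×C = 414
Sum w = 13
Weighted avg = 414/13
= 31.85


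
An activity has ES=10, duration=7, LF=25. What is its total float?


EF = ES + duration = 10 + 7 = 17
LS = LF - duration = 25 - 7 = 18
Total Float = LF - EF = 25 - 17
(or LS - ES = 18 - 10)
= 8


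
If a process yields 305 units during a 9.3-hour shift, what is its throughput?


Throughput = units / time
= 305 / 9.3
= 32.8 units/hour


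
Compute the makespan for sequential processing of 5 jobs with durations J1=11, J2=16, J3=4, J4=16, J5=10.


Sequential makespan: sum all processing times
= 11 + 16 + 4 + 16 + 10
= 57 time units


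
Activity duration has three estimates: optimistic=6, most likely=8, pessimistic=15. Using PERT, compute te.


te = (o + 4m + p) / 6
= (6 + 4×8 + 15) / 6
= (6 + 32 + 15) / 6
= 53 / 6
= 8.83


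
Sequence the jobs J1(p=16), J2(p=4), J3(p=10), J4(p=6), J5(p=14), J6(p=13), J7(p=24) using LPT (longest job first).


LPT: sort by longest processing time first
  J7: p=24
  J1: p=16
  J5: p=14
  J6: p=13
  J3: p=10
  J4: p=6
  J2: p=4
Order: J7 → J1 → J5 → J6 → J3 → J4 → J2


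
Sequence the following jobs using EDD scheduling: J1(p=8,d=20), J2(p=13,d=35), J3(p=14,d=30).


EDD: sort by earliest due date
  J1: d=20, p=8
  J3: d=30, p=14
  J2: d=35, p=13
Order: J1 → J3 → J2


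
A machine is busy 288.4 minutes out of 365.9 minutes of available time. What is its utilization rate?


Utilization = busy / total × 100
= 288.4 / 365.9 × 100
= 78.8%


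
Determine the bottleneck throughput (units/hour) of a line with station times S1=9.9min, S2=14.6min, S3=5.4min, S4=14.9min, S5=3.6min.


Bottleneck = longest station time
Station times: [9.9, 14.6, 5.4, 14.9, 3.6]
Max = 14.9 min
Rate = 60 / 14.9
= 4.03 units/hour (bottleneck: 14.9min)


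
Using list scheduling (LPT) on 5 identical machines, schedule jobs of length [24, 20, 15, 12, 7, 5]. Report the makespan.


Jobs (LPT sorted): [24, 20, 15, 12, 7, 5]
Machines: 5
  J=24 → Machine 1 (load: 0+24=24)
  J=20 → Machine 2 (load: 0+20=20)
  J=15 → Machine 3 (load: 0+15=15)
  J=12 → Machine 4 (load: 0+12=12)
  J=7 → Machine 5 (load: 0+7=7)
  J=5 → Machine 5 (load: 7+5=12)
Machine loads: [24, 20, 15, 12, 12]
Makespan = max = 24 time units


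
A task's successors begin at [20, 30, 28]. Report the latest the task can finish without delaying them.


LF = min of all successor start times
Successors start at: [20, 30, 28]
LF = min(20, 30, 28)
= 20


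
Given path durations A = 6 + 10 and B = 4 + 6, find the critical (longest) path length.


Path A: 6 + 10 = 16
Path B: 4 + 6 = 10
Critical path = longest = max(16, 10)
= 16 (Path A)


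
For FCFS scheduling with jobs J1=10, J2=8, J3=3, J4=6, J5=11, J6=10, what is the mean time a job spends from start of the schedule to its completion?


Completion times:
  J1: completes at 10
  J2: completes at 18
  J3: completes at 21
  J4: completes at 27
  J5: completes at 38
  J6: completes at 48
Sum = 162
Average = 162/6
= 27.00


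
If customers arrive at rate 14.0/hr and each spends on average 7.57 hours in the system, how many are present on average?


Little's law: L = λ × W
= 14.0 × 7.57
= 105.98


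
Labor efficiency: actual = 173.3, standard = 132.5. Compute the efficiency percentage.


Efficiency = (actual / standard) × 100
= (173.3 / 132.5) × 100
= 130.8%


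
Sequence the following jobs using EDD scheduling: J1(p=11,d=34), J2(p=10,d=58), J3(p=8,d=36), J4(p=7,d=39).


EDD: sort by earliest due date
  J1: d=34, p=11
  J3: d=36, p=8
  J4: d=39, p=7
  J2: d=58, p=10
Order: J1 → J3 → J4 → J2


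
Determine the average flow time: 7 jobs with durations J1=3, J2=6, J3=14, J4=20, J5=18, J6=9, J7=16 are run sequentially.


Completion times:
  J1: completes at 3
  J2: completes at 9
  J3: completes at 23
  J4: completes at 43
  J5: completes at 61
  J6: completes at 70
  J7: completes at 86
Sum = 295
Average = 295/7
= 42.14


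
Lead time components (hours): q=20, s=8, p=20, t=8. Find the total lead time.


Lead time = queue + setup + processing + transit
= 20 + 8 + 20 + 8
= 56 hours


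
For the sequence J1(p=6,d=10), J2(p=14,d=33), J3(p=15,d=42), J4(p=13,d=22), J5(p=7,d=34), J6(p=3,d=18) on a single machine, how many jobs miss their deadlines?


Completion vs due date:
  J1: C=6, d=10 → on time
  J2: C=20, d=33 → on time
  J3: C=35, d=42 → on time
  J4: C=48, d=22 → TARDY
  J5: C=55, d=34 → TARDY
  J6: C=58, d=18 → TARDY
Tardy jobs: J4, J5, J6
Count = 3


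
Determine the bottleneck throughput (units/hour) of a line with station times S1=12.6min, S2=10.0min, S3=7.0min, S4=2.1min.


Bottleneck = longest station time
Station times: [12.6, 10.0, 7.0, 2.1]
Max = 12.6 min
Rate = 60 / 12.6
= 4.76 units/hour (bottleneck: 12.6min)


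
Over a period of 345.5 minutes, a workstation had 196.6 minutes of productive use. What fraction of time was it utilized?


Utilization = busy / total × 100
= 196.6 / 345.5 × 100
= 56.9%


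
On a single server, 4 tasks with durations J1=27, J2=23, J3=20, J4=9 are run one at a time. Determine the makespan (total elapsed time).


Sequential makespan: sum all processing times
= 27 + 23 + 20 + 9
= 79 time units


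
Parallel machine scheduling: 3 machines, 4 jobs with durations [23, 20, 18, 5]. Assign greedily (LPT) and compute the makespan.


Jobs (LPT sorted): [23, 20, 18, 5]
Machines: 3
  J=23 → Machine 1 (load: 0+23=23)
  J=20 → Machine 2 (load: 0+20=20)
  J=18 → Machine 3 (load: 0+18=18)
  J=5 → Machine 3 (load: 18+5=23)
Machine loads: [23, 20, 23]
Makespan = max = 23 time units


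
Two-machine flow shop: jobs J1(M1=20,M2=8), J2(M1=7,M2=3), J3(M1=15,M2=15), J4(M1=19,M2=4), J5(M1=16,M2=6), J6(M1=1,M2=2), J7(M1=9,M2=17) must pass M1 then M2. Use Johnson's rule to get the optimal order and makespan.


Johnson's rule:
Group 1 (M1≤M2, sort by M1): ['J6', 'J7', 'J3']
Group 2 (M1>M2, sort desc M2): ['J1', 'J5', 'J4', 'J2']
Sequence: J6 → J7 → J3 → J1 → J5 → J4 → J2
Makespan calculation:
  J6: M1 done=1, M2 done=3
  J7: M1 done=10, M2 done=27
  J3: M1 done=25, M2 done=42
  J1: M1 done=45, M2 done=53
  J5: M1 done=61, M2 done=67
  J4: M1 done=80, M2 done=84
  J2: M1 done=87, M2 done=90
= Sequence: J6 → J7 → J3 → J1 → J5 → J4 → J2, Makespan: 90


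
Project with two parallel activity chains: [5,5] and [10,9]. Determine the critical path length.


Path A: 5 + 5 = 10
Path B: 10 + 9 = 19
Critical path = longest = max(10, 19)
= 19 (Path B)


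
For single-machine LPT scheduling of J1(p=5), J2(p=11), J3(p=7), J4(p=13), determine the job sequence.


LPT: sort by longest processing time first
  J4: p=13
  J2: p=11
  J3: p=7
  J1: p=5
Order: J4 → J2 → J3 → J1


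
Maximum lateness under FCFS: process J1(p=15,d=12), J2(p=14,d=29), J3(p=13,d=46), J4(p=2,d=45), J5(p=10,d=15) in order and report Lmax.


Lateness per job (L = C - d):
  J1: C=15, d=12, L=3
  J2: C=29, d=29, L=0
  J3: C=42, d=46, L=-4
  J4: C=44, d=45, L=-1
  J5: C=54, d=15, L=39
Lmax = max(3, 0, -4, -1, 39)
= 39


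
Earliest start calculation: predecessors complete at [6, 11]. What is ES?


ES = max of all predecessor completion times
Predecessors: [6, 11]
ES = max(6, 11)
= 11


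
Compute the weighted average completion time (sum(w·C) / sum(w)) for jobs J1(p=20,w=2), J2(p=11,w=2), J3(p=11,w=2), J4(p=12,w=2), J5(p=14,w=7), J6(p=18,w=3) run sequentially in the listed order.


Completion times:
  J1: C=20, w×C=2×20=40
  J2: C=31, w×C=2×31=62
  J3: C=42, w×C=2×42=84
  J4: C=54, w×C=2×54=108
  J5: C=68, w×C=7×68=476
  J6: C=86, w×C=3×86=258
Sum w×C = 1028
Sum w = 18
Weighted avg = 1028/18
= 57.11


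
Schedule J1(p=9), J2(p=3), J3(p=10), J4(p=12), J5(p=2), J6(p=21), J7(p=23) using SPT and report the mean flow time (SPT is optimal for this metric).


SPT order: J5 → J2 → J1 → J3 → J4 → J6 → J7
Completion times:
  J5: C=2
  J2: C=5
  J1: C=14
  J3: C=24
  J4: C=36
  J6: C=57
  J7: C=80
Sum = 218, n = 7
Mean flow = 218/7
= 31.14


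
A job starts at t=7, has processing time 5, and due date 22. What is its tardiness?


Completion = start + processing = 7 + 5 = 12
Tardiness = max(0, C - d) = max(0, 12 - 22)
= max(0, -10)
= 0


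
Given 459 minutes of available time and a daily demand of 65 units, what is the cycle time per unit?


Cycle time = available time / demand
= 459 / 65
= 7.06 min/unit


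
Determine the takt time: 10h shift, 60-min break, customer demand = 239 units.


Available = 10×60 - 60 = 540 min
Takt time = 540 / 239
= 2.26 min/unit


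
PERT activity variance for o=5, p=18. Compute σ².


σ² = ((p - o) / 6)² = (p - o)² / 36
= (18 - 5)² / 36
= 13² / 36
= 169 / 36
= 4.6944


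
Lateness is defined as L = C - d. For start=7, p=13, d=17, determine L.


Completion = 7 + 13 = 20
Lateness = C - d = 20 - 17
= 3


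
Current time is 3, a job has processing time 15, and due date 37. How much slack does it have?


Slack = due - current_time - processing
= 37 - 3 - 15
= 19


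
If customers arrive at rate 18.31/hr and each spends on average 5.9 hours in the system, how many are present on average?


Little's law: L = λ × W
= 18.31 × 5.9
= 108.03


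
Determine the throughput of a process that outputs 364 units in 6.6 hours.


Throughput = units / time
= 364 / 6.6
= 55.2 units/hour


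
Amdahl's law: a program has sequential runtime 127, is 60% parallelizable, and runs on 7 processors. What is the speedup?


Amdahl's law: T_p = T × ((1-p) + p/N)
= 127 × ((1-0.6) + 0.6/7)
= 127 × (0.40 + 0.0857)
= 127 × 0.4857
= 61.69
Speedup = 127/61.69
= 2.06×


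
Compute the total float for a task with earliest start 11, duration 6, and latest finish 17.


EF = ES + duration = 11 + 6 = 17
LS = LF - duration = 17 - 6 = 11
Total Float = LF - EF = 17 - 17
(or LS - ES = 11 - 11)
= 0


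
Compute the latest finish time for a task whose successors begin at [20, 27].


LF = min of all successor start times
Successors start at: [20, 27]
LF = min(20, 27)
= 20


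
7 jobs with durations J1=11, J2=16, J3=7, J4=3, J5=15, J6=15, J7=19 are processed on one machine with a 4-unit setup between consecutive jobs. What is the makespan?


Makespan = Σ processing + (n-1) × setup
= (11 + 16 + 7 + 3 + 15 + 15 + 19) + (7-1)×4
= 86 + 24
= 110 time units


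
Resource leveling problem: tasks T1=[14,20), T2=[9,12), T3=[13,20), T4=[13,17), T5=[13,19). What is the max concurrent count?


Check each time point for overlaps:
  t=14: 4 tasks active (T1, T3, T4, T5)
Max concurrent = 4


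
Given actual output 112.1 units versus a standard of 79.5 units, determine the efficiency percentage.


Efficiency = (actual / standard) × 100
= (112.1 / 79.5) × 100
= 141.0%


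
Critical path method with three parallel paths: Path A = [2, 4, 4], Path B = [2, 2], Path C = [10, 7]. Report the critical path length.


Path A: 2 + 4 + 4 = 10
Path B: 2 + 2 = 4
Path C: 10 + 7 = 17
Critical path = longest = max(10, 4, 17)
= 17 (Path C)


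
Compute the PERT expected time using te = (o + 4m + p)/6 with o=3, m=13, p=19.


te = (o + 4m + p) / 6
= (3 + 4×13 + 19) / 6
= (3 + 52 + 19) / 6
= 74 / 6
= 12.33


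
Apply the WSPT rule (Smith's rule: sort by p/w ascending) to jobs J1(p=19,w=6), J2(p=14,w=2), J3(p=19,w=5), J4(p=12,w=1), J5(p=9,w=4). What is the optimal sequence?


WSPT (Smith's rule): sort by p/w ascending
  J5: p/w = 9/4 = 2.250
  J1: p/w = 19/6 = 3.167
  J3: p/w = 19/5 = 3.800
  J2: p/w = 14/2 = 7.000
  J4: p/w = 12/1 = 12.000
Order: J5 → J1 → J3 → J2 → J4


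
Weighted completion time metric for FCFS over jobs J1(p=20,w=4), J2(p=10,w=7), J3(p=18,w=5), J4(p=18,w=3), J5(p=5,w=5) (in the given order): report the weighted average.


Completion times:
  J1: C=20, w×C=4×20=80
  J2: C=30, w×C=7×30=210
  J3: C=48, w×C=5×48=240
  J4: C=66, w×C=3×66=198
  J5: C=71, w×C=5×71=355
Sum w×C = 1083
Sum w = 24
Weighted avg = 1083/24
= 45.12


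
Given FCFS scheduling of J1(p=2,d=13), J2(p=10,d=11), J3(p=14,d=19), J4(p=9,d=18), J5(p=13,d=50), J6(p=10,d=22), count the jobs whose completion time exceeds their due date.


Completion vs due date:
  J1: C=2, d=13 → on time
  J2: C=12, d=11 → TARDY
  J3: C=26, d=19 → TARDY
  J4: C=35, d=18 → TARDY
  J5: C=48, d=50 → on time
  J6: C=58, d=22 → TARDY
Tardy jobs: J2, J3, J4, J6
Count = 4


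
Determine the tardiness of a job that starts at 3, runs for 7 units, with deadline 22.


Completion = start + processing = 3 + 7 = 10
Tardiness = max(0, C - d) = max(0, 10 - 22)
= max(0, -12)
= 0


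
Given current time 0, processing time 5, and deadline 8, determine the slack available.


Slack = due - current_time - processing
= 8 - 0 - 5
= 3


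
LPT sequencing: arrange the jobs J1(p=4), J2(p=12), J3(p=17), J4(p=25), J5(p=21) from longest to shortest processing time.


LPT: sort by longest processing time first
  J4: p=25
  J5: p=21
  J3: p=17
  J2: p=12
  J1: p=4
Order: J4 → J5 → J3 → J2 → J1


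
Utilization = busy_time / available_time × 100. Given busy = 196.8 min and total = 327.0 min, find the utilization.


Utilization = busy / total × 100
= 196.8 / 327.0 × 100
= 60.2%


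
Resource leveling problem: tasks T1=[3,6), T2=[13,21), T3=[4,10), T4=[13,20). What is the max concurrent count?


Check each time point for overlaps:
  t=4: 2 tasks active (T1, T3)
Max concurrent = 2


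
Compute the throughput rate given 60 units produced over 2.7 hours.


Throughput = units / time
= 60 / 2.7
= 22.2 units/hour


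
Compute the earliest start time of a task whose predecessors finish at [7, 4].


ES = max of all predecessor completion times
Predecessors: [7, 4]
ES = max(7, 4)
= 7


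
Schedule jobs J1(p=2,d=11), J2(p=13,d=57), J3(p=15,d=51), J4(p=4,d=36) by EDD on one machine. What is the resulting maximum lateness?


EDD order: J1 → J4 → J3 → J2
Completion and lateness:
  J1: C=2, d=11, L=2-11=-9
  J4: C=6, d=36, L=6-36=-30
  J3: C=21, d=51, L=21-51=-30
  J2: C=34, d=57, L=34-57=-23
Lmax = max(-9, -30, -30, -23)
= -9


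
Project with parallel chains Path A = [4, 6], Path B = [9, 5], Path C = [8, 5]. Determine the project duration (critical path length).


Path A: 4 + 6 = 10
Path B: 9 + 5 = 14
Path C: 8 + 5 = 13
Critical path = longest = max(10, 14, 13)
= 14 (Path B)


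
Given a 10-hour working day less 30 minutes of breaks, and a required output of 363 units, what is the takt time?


Available = 10×60 - 30 = 570 min
Takt time = 570 / 363
= 1.57 min/unit


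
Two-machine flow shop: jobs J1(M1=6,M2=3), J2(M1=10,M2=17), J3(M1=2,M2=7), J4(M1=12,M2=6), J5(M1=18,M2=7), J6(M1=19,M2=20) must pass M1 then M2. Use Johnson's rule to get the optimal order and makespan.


Johnson's rule:
Group 1 (M1≤M2, sort by M1): ['J3', 'J2', 'J6']
Group 2 (M1>M2, sort desc M2): ['J5', 'J4', 'J1']
Sequence: J3 → J2 → J6 → J5 → J4 → J1
Makespan calculation:
  J3: M1 done=2, M2 done=9
  J2: M1 done=12, M2 done=29
  J6: M1 done=31, M2 done=51
  J5: M1 done=49, M2 done=58
  J4: M1 done=61, M2 done=67
  J1: M1 done=67, M2 done=70
= Sequence: J3 → J2 → J6 → J5 → J4 → J1, Makespan: 70


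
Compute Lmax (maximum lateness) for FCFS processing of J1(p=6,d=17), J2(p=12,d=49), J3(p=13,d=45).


Lateness per job (L = C - d):
  J1: C=6, d=17, L=-11
  J2: C=18, d=49, L=-31
  J3: C=31, d=45, L=-14
Lmax = max(-11, -31, -14)
= -11


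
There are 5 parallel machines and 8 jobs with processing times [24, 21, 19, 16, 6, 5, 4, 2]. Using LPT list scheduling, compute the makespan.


Jobs (LPT sorted): [24, 21, 19, 16, 6, 5, 4, 2]
Machines: 5
  J=24 → Machine 1 (load: 0+24=24)
  J=21 → Machine 2 (load: 0+21=21)
  J=19 → Machine 3 (load: 0+19=19)
  J=16 → Machine 4 (load: 0+16=16)
  J=6 → Machine 5 (load: 0+6=6)
  J=5 → Machine 5 (load: 6+5=11)
  J=4 → Machine 5 (load: 11+4=15)
  J=2 → Machine 5 (load: 15+2=17)
Machine loads: [24, 21, 19, 16, 17]
Makespan = max = 24 time units


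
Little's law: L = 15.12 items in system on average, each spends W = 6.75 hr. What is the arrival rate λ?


Little's law: L = λW → λ = L / W
= 15.12 / 6.75
= 2.24 per hour


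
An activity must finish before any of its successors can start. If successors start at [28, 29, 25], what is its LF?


LF = min of all successor start times
Successors start at: [28, 29, 25]
LF = min(28, 29, 25)
= 25


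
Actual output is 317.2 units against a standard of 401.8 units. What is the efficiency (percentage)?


Efficiency = (actual / standard) × 100
= (317.2 / 401.8) × 100
= 78.9%


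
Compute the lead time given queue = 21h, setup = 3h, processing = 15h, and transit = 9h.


Lead time = queue + setup + processing + transit
= 21 + 3 + 15 + 9
= 48 hours


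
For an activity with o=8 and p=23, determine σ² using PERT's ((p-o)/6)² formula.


σ² = ((p - o) / 6)² = (p - o)² / 36
= (23 - 8)² / 36
= 15² / 36
= 225 / 36
= 6.2500


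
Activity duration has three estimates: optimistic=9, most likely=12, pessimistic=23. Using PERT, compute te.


te = (o + 4m + p) / 6
= (9 + 4×12 + 23) / 6
= (9 + 48 + 23) / 6
= 80 / 6
= 13.33


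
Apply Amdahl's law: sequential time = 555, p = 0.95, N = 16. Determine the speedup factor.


Amdahl's law: T_p = T × ((1-p) + p/N)
= 555 × ((1-0.95) + 0.95/16)
= 555 × (0.05 + 0.0594)
= 555 × 0.1094
= 60.70
Speedup = 555/60.70
= 9.14×


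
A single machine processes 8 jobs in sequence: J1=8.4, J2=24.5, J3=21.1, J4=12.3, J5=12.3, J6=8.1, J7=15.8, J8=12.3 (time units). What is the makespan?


Sequential makespan: sum all processing times
= 8.4 + 24.5 + 21.1 + 12.3 + 12.3 + 8.1 + 15.8 + 12.3
= 114.8 time units


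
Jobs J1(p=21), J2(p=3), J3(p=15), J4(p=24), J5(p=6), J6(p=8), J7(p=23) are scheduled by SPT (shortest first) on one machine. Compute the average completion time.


SPT order: J2 → J5 → J6 → J3 → J1 → J7 → J4
Completion times:
  J2: C=3
  J5: C=9
  J6: C=17
  J3: C=32
  J1: C=53
  J7: C=76
  J4: C=100
Sum = 290, n = 7
Mean flow = 290/7
= 41.43


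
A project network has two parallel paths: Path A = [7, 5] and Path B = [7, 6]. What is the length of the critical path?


Path A: 7 + 5 = 12
Path B: 7 + 6 = 13
Critical path = longest = max(12, 13)
= 13 (Path B)


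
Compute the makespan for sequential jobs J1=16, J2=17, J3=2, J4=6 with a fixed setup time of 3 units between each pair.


Makespan = Σ processing + (n-1) × setup
= (16 + 17 + 2 + 6) + (4-1)×3
= 41 + 9
= 50 time units


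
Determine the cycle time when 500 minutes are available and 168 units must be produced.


Cycle time = available time / demand
= 500 / 168
= 2.98 min/unit


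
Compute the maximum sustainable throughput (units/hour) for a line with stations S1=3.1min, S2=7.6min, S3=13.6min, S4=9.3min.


Bottleneck = longest station time
Station times: [3.1, 7.6, 13.6, 9.3]
Max = 13.6 min
Rate = 60 / 13.6
= 4.41 units/hour (bottleneck: 13.6min)


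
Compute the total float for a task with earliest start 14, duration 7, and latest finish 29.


EF = ES + duration = 14 + 7 = 21
LS = LF - duration = 29 - 7 = 22
Total Float = LF - EF = 29 - 21
(or LS - ES = 22 - 14)
= 8


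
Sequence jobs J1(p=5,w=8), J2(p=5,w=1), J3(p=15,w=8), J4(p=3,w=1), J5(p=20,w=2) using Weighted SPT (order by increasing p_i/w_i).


WSPT (Smith's rule): sort by p/w ascending
  J1: p/w = 5/8 = 0.625
  J3: p/w = 15/8 = 1.875
  J4: p/w = 3/1 = 3.000
  J2: p/w = 5/1 = 5.000
  J5: p/w = 20/2 = 10.000
Order: J1 → J3 → J4 → J2 → J5


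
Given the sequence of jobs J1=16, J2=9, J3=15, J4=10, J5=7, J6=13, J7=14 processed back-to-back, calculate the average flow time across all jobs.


Completion times:
  J1: completes at 16
  J2: completes at 25
  J3: completes at 40
  J4: completes at 50
  J5: completes at 57
  J6: completes at 70
  J7: completes at 84
Sum = 342
Average = 342/7
= 48.86


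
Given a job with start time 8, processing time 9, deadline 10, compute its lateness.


Completion = 8 + 9 = 17
Lateness = C - d = 17 - 10
= 7


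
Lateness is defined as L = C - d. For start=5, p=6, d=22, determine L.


Completion = 5 + 6 = 11
Lateness = C - d = 11 - 22
= -11


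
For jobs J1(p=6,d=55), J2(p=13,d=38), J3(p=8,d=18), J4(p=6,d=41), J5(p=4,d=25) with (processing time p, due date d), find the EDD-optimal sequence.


EDD: sort by earliest due date
  J3: d=18, p=8
  J5: d=25, p=4
  J2: d=38, p=13
  J4: d=41, p=6
  J1: d=55, p=6
Order: J3 → J5 → J2 → J4 → J1


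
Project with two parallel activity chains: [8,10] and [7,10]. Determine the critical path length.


Path A: 8 + 10 = 18
Path B: 7 + 10 = 17
Critical path = longest = max(18, 17)
= 18 (Path A)


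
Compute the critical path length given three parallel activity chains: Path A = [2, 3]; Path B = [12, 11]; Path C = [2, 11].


Path A: 2 + 3 = 5
Path B: 12 + 11 = 23
Path C: 2 + 11 = 13
Critical path = longest = max(5, 23, 13)
= 23 (Path B)


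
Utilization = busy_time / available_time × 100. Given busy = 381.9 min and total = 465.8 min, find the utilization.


Utilization = busy / total × 100
= 381.9 / 465.8 × 100
= 82.0%


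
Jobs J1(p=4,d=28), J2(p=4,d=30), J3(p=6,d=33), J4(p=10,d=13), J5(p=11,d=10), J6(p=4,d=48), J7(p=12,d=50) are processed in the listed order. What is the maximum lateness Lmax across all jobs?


Lateness per job (L = C - d):
  J1: C=4, d=28, L=-24
  J2: C=8, d=30, L=-22
  J3: C=14, d=33, L=-19
  J4: C=24, d=13, L=11
  J5: C=35, d=10, L=25
  J6: C=39, d=48, L=-9
  J7: C=51, d=50, L=1
Lmax = max(-24, -22, -19, 11, 25, -9, 1)
= 25


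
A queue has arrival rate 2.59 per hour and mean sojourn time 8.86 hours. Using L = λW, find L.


Little's law: L = λ × W
= 2.59 × 8.86
= 22.95


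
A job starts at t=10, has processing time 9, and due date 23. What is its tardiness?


Completion = start + processing = 10 + 9 = 19
Tardiness = max(0, C - d) = max(0, 19 - 23)
= max(0, -4)
= 0


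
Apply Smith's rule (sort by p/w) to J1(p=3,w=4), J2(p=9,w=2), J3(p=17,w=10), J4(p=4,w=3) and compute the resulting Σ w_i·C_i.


WSPT order (by p/w): J1 → J4 → J3 → J2
  J1: C=3, w·C=4×3=12
  J4: C=7, w·C=3×7=21
  J3: C=24, w·C=10×24=240
  J2: C=33, w·C=2×33=66
Σ w·C = 339
= 339


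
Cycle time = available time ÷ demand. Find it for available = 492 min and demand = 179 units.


Cycle time = available time / demand
= 492 / 179
= 2.75 min/unit


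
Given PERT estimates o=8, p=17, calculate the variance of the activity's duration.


σ² = ((p - o) / 6)² = (p - o)² / 36
= (17 - 8)² / 36
= 9² / 36
= 81 / 36
= 2.2500


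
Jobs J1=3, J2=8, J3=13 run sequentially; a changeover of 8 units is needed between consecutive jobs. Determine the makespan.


Makespan = Σ processing + (n-1) × setup
= (3 + 8 + 13) + (3-1)×8
= 24 + 16
= 40 time units


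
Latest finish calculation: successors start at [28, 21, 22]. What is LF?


LF = min of all successor start times
Successors start at: [28, 21, 22]
LF = min(28, 21, 22)
= 21


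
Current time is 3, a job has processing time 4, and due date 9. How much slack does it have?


Slack = due - current_time - processing
= 9 - 3 - 4
= 2


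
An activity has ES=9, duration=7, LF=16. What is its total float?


EF = ES + duration = 9 + 7 = 16
LS = LF - duration = 16 - 7 = 9
Total Float = LF - EF = 16 - 16
(or LS - ES = 9 - 9)
= 0


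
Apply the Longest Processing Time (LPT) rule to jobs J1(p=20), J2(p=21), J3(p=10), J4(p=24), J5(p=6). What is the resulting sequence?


LPT: sort by longest processing time first
  J4: p=24
  J2: p=21
  J1: p=20
  J3: p=10
  J5: p=6
Order: J4 → J2 → J1 → J3 → J5


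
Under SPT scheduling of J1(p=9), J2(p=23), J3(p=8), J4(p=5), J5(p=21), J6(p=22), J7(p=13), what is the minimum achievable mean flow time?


SPT order: J4 → J3 → J1 → J7 → J5 → J6 → J2
Completion times:
  J4: C=5
  J3: C=13
  J1: C=22
  J7: C=35
  J5: C=56
  J6: C=78
  J2: C=101
Sum = 310, n = 7
Mean flow = 310/7
= 44.29


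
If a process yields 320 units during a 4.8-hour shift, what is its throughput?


Throughput = units / time
= 320 / 4.8
= 66.7 units/hour


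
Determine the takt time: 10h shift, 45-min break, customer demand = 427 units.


Available = 10×60 - 45 = 555 min
Takt time = 555 / 427
= 1.30 min/unit


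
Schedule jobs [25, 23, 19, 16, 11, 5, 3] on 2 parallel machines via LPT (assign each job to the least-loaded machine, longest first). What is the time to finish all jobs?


Jobs (LPT sorted): [25, 23, 19, 16, 11, 5, 3]
Machines: 2
  J=25 → Machine 1 (load: 0+25=25)
  J=23 → Machine 2 (load: 0+23=23)
  J=19 → Machine 2 (load: 23+19=42)
  J=16 → Machine 1 (load: 25+16=41)
  J=11 → Machine 1 (load: 41+11=52)
  J=5 → Machine 2 (load: 42+5=47)
  J=3 → Machine 2 (load: 47+3=50)
Machine loads: [52, 50]
Makespan = max = 52 time units
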